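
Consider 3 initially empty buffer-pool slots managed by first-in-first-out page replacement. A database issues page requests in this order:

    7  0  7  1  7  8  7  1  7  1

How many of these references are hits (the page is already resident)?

7: miss, frames [7]
0: miss, frames [7, 0]
7: hit
1: miss, frames [7, 0, 1]
7: hit
8: miss, evict 7, frames [0, 1, 8]
7: miss, evict 0, frames [1, 8, 7]
1: hit
7: hit
1: hit
Hits: 5.

5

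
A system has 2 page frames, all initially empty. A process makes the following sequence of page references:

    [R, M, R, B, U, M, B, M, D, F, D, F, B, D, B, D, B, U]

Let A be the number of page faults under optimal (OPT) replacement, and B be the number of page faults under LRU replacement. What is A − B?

Under OPT: F F . F F . F . F F . . F . . . . F → 9 faults.
Under LRU: F F . F F F F . F F . . F F . . . F → 11 faults.
A − B = 9 − 11 = -2.

-2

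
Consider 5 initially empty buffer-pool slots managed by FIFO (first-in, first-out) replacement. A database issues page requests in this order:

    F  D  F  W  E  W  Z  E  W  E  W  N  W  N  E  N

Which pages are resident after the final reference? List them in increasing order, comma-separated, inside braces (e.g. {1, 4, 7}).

F: fault, frames {F}
D: fault, frames {F,D}
F: hit
W: fault, frames {F,D,W}
E: fault, frames {F,D,W,E}
W: hit
Z: fault, frames {F,D,W,E,Z}
E: hit
W: hit
E: hit
W: hit
N: fault, evict F, frames {D,W,E,Z,N}
W: hit
N: hit
E: hit
N: hit

{D, E, N, W, Z}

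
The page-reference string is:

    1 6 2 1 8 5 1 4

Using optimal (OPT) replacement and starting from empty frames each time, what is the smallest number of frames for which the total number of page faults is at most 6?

f=1: 8 faults
f=2: 6 faults
f=3: 6 faults
f=4: 6 faults
f=5: 6 faults
f=6: 6 faults
Smallest f with faults ≤ 6 is 2.

2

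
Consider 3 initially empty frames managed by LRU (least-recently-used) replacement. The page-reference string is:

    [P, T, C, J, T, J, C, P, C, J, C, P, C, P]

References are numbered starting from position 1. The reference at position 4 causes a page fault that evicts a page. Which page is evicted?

P

pos 1: P: fault, frames {P}
pos 2: T: fault, frames {P,T}
pos 3: C: fault, frames {P,T,C}
pos 4: J: fault, evict P, frames {T,C,J}
At position 4, page P is evicted.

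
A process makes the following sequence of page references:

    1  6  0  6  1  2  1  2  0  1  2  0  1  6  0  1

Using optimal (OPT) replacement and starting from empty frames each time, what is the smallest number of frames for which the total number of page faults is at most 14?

f=1: 16 faults
f=2: 10 faults
f=3: 5 faults
f=4: 4 faults
Smallest f with faults ≤ 14 is 2.

2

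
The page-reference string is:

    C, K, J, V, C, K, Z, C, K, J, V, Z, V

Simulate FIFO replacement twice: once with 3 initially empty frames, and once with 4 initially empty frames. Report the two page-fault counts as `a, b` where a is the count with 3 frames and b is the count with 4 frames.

9, 10

3 frames: F F F F F F F . . F F . . → 9 faults.
4 frames: F F F F . . F F F F F F . → 10 faults.
10 > 9: adding a frame increased faults — Belady's anomaly.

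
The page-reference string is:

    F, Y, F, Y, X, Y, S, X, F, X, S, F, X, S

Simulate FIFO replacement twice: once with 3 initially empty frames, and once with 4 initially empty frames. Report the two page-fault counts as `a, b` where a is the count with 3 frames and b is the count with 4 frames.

5, 4

3 frames: F F . . F . F . F . . . . . → 5 faults.
4 frames: F F . . F . F . . . . . . . → 4 faults.
4 < 5: adding a frame reduced faults, as is typical.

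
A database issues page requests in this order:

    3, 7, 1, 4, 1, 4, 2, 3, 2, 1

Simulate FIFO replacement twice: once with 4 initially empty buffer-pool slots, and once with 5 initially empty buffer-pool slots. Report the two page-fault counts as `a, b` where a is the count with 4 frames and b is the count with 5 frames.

6, 5

4 frames: F F F F . . F F . . → 6 faults.
5 frames: F F F F . . F . . . → 5 faults.
5 < 6: adding a frame reduced faults, as is typical.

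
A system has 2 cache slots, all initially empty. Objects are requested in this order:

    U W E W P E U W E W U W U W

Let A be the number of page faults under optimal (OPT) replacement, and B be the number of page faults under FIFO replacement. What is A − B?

-2

Under OPT: F F F . F . F F . . F . . . → 7 faults.
Under FIFO: F F F . F . F F F . F F . . → 9 faults.
A − B = 7 − 9 = -2.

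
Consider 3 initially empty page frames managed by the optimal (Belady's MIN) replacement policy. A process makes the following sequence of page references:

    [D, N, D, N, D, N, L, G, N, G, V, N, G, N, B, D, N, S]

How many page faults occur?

8

D -> miss, frames (D)
N -> miss, frames (D N)
D -> hit
N -> hit
D -> hit
N -> hit
L -> miss, frames (D N L)
G -> miss, evict L, frames (D N G)
N -> hit
G -> hit
V -> miss, evict D, frames (N G V)
N -> hit
G -> hit
N -> hit
B -> miss, evict V, frames (N G B)
D -> miss, evict B, frames (N G D)
N -> hit
S -> miss, evict D, frames (N G S)
Page faults: 8.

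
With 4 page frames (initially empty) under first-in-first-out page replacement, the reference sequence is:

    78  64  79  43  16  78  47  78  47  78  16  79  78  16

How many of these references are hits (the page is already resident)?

6

78: miss, frames [78]
64: miss, frames [78, 64]
79: miss, frames [78, 64, 79]
43: miss, frames [78, 64, 79, 43]
16: miss, evict 78, frames [64, 79, 43, 16]
78: miss, evict 64, frames [79, 43, 16, 78]
47: miss, evict 79, frames [43, 16, 78, 47]
78: hit
47: hit
78: hit
16: hit
79: miss, evict 43, frames [16, 78, 47, 79]
78: hit
16: hit
Hits: 6.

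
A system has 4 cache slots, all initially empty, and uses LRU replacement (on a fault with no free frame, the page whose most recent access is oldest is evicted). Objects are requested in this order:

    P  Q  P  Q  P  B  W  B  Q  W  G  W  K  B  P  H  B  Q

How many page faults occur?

10

P: miss, frames [P]
Q: miss, frames [P, Q]
P: hit
Q: hit
P: hit
B: miss, frames [Q, P, B]
W: miss, frames [Q, P, B, W]
B: hit
Q: hit
W: hit
G: miss, evict P, frames [B, Q, W, G]
W: hit
K: miss, evict B, frames [Q, G, W, K]
B: miss, evict Q, frames [G, W, K, B]
P: miss, evict G, frames [W, K, B, P]
H: miss, evict W, frames [K, B, P, H]
B: hit
Q: miss, evict K, frames [P, H, B, Q]
Page faults: 10.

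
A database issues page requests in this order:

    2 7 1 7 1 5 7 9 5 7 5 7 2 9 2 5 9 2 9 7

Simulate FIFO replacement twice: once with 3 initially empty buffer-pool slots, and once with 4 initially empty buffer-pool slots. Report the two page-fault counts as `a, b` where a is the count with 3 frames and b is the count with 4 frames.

3 frames: F F F . . F . F . F . . F . . F F . . F → 10 faults.
4 frames: F F F . . F . F . . . . F . . . . . . F → 7 faults.
7 < 10: adding a frame reduced faults, as is typical.

10, 7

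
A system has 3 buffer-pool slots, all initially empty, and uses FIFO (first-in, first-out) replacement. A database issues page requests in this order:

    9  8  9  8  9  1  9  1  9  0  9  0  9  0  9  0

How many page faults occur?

5

9 → miss, frames (9)
8 → miss, frames (9 8)
9 → hit
8 → hit
9 → hit
1 → miss, frames (9 8 1)
9 → hit
1 → hit
9 → hit
0 → miss, evict 9, frames (8 1 0)
9 → miss, evict 8, frames (1 0 9)
0 → hit
9 → hit
0 → hit
9 → hit
0 → hit
Page faults: 5.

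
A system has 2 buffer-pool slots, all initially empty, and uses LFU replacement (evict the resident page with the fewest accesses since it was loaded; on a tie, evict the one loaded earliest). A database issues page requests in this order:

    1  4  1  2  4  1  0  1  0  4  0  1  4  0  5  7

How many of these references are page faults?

11

1: fault, frames [1]
4: fault, frames [1, 4]
1: hit
2: fault, evict 4, frames [1, 2]
4: fault, evict 2, frames [1, 4]
1: hit
0: fault, evict 4, frames [1, 0]
1: hit
0: hit
4: fault, evict 0, frames [1, 4]
0: fault, evict 4, frames [1, 0]
1: hit
4: fault, evict 0, frames [1, 4]
0: fault, evict 4, frames [1, 0]
5: fault, evict 0, frames [1, 5]
7: fault, evict 5, frames [1, 7]
Page faults: 11.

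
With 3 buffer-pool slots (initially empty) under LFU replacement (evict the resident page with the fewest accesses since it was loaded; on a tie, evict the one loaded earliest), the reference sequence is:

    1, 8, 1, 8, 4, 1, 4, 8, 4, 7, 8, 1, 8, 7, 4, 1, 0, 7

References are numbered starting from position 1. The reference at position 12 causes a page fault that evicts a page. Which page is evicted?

pos 1: 1: miss, frames {1}
pos 2: 8: miss, frames {1,8}
pos 3: 1: hit
pos 4: 8: hit
pos 5: 4: miss, frames {1,8,4}
pos 6: 1: hit
pos 7: 4: hit
pos 8: 8: hit
pos 9: 4: hit
pos 10: 7: miss, evict 1, frames {8,4,7}
pos 11: 8: hit
pos 12: 1: miss, evict 7, frames {8,4,1}
At position 12, page 7 is evicted.

7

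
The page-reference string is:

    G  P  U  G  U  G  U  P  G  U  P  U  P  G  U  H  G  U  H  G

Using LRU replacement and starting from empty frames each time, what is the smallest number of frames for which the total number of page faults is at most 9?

f=1: 20 faults
f=2: 15 faults
f=3: 4 faults
f=4: 4 faults
Smallest f with faults ≤ 9 is 3.

3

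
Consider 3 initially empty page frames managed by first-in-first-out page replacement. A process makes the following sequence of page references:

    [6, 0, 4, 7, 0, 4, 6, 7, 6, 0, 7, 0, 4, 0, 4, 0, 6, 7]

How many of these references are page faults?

6 -> miss, frames [6]
0 -> miss, frames [6, 0]
4 -> miss, frames [6, 0, 4]
7 -> miss, evict 6, frames [0, 4, 7]
0 -> hit
4 -> hit
6 -> miss, evict 0, frames [4, 7, 6]
7 -> hit
6 -> hit
0 -> miss, evict 4, frames [7, 6, 0]
7 -> hit
0 -> hit
4 -> miss, evict 7, frames [6, 0, 4]
0 -> hit
4 -> hit
0 -> hit
6 -> hit
7 -> miss, evict 6, frames [0, 4, 7]
Page faults: 8.

8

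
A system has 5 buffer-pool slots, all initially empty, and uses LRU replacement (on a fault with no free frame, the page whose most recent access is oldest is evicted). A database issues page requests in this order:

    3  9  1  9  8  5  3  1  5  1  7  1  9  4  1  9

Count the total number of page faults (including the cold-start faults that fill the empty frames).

3 → fault, frames (3)
9 → fault, frames (3 9)
1 → fault, frames (3 9 1)
9 → hit
8 → fault, frames (3 1 9 8)
5 → fault, frames (3 1 9 8 5)
3 → hit
1 → hit
5 → hit
1 → hit
7 → fault, evict 9, frames (8 3 5 1 7)
1 → hit
9 → fault, evict 8, frames (3 5 7 1 9)
4 → fault, evict 3, frames (5 7 1 9 4)
1 → hit
9 → hit
Page faults: 8.

8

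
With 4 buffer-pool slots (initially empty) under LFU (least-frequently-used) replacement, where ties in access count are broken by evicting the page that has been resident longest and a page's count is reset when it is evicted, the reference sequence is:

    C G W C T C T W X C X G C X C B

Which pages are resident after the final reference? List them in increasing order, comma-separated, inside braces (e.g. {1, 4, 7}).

{B, C, T, X}

C -> miss, frames (C)
G -> miss, frames (C G)
W -> miss, frames (C G W)
C -> hit
T -> miss, frames (C G W T)
C -> hit
T -> hit
W -> hit
X -> miss, evict G, frames (C W T X)
C -> hit
X -> hit
G -> miss, evict W, frames (C T X G)
C -> hit
X -> hit
C -> hit
B -> miss, evict G, frames (C T X B)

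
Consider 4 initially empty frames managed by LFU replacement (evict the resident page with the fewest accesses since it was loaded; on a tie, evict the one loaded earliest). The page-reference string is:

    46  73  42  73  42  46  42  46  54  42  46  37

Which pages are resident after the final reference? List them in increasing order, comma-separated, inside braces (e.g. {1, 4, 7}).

{37, 42, 46, 73}

46 -> miss, frames [46]
73 -> miss, frames [46, 73]
42 -> miss, frames [46, 73, 42]
73 -> hit
42 -> hit
46 -> hit
42 -> hit
46 -> hit
54 -> miss, frames [46, 73, 42, 54]
42 -> hit
46 -> hit
37 -> miss, evict 54, frames [46, 73, 42, 37]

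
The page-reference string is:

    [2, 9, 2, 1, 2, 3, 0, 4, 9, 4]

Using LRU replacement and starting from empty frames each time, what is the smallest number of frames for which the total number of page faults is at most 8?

f=1: 10 faults
f=2: 7 faults
f=3: 7 faults
f=4: 7 faults
f=5: 7 faults
f=6: 6 faults
Smallest f with faults ≤ 8 is 2.

2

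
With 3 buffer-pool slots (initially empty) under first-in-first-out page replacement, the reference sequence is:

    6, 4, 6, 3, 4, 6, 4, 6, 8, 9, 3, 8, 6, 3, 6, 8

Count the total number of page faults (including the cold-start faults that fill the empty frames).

8

6 → miss, frames (6)
4 → miss, frames (6 4)
6 → hit
3 → miss, frames (6 4 3)
4 → hit
6 → hit
4 → hit
6 → hit
8 → miss, evict 6, frames (4 3 8)
9 → miss, evict 4, frames (3 8 9)
3 → hit
8 → hit
6 → miss, evict 3, frames (8 9 6)
3 → miss, evict 8, frames (9 6 3)
6 → hit
8 → miss, evict 9, frames (6 3 8)
Page faults: 8.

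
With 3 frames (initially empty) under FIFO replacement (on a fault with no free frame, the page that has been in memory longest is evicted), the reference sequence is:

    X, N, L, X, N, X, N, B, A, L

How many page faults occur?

X: fault, frames [X]
N: fault, frames [X, N]
L: fault, frames [X, N, L]
X: hit
N: hit
X: hit
N: hit
B: fault, evict X, frames [N, L, B]
A: fault, evict N, frames [L, B, A]
L: hit
Page faults: 5.

5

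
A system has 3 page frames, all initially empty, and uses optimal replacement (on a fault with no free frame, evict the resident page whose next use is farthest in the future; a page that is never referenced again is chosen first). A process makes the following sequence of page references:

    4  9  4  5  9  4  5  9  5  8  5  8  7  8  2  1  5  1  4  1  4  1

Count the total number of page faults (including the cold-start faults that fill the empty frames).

4 -> fault, frames (4)
9 -> fault, frames (4 9)
4 -> hit
5 -> fault, frames (4 9 5)
9 -> hit
4 -> hit
5 -> hit
9 -> hit
5 -> hit
8 -> fault, evict 9, frames (4 5 8)
5 -> hit
8 -> hit
7 -> fault, evict 4, frames (5 8 7)
8 -> hit
2 -> fault, evict 7, frames (5 8 2)
1 -> fault, evict 2, frames (5 8 1)
5 -> hit
1 -> hit
4 -> fault, evict 8, frames (5 1 4)
1 -> hit
4 -> hit
1 -> hit
Page faults: 8.

8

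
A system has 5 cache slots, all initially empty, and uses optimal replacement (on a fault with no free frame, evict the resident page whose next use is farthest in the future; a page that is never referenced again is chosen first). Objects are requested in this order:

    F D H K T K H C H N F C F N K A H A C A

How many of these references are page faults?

F: fault, frames {F}
D: fault, frames {F,D}
H: fault, frames {F,D,H}
K: fault, frames {F,D,H,K}
T: fault, frames {F,D,H,K,T}
K: hit
H: hit
C: fault, evict T, frames {F,D,H,K,C}
H: hit
N: fault, evict D, frames {F,H,K,C,N}
F: hit
C: hit
F: hit
N: hit
K: hit
A: fault, evict N, frames {F,H,K,C,A}
H: hit
A: hit
C: hit
A: hit
Page faults: 8.

8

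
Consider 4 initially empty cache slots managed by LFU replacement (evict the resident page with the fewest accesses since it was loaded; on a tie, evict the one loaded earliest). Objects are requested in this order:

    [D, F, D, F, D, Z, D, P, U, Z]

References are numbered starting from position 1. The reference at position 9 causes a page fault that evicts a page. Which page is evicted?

Z

pos 1: D -> miss, frames [D]
pos 2: F -> miss, frames [D, F]
pos 3: D -> hit
pos 4: F -> hit
pos 5: D -> hit
pos 6: Z -> miss, frames [D, F, Z]
pos 7: D -> hit
pos 8: P -> miss, frames [D, F, Z, P]
pos 9: U -> miss, evict Z, frames [D, F, P, U]
At position 9, page Z is evicted.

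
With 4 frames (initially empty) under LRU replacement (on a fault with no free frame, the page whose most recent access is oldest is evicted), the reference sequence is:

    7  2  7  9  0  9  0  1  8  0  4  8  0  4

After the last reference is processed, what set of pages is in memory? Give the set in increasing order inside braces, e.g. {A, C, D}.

7 -> fault, frames {7}
2 -> fault, frames {7,2}
7 -> hit
9 -> fault, frames {2,7,9}
0 -> fault, frames {2,7,9,0}
9 -> hit
0 -> hit
1 -> fault, evict 2, frames {7,9,0,1}
8 -> fault, evict 7, frames {9,0,1,8}
0 -> hit
4 -> fault, evict 9, frames {1,8,0,4}
8 -> hit
0 -> hit
4 -> hit

{0, 1, 4, 8}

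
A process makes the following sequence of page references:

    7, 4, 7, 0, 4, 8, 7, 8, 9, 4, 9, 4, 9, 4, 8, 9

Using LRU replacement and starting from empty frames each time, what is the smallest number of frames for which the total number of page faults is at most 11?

2

f=1: 16 faults
f=2: 10 faults
f=3: 7 faults
f=4: 5 faults
f=5: 5 faults
Smallest f with faults ≤ 11 is 2.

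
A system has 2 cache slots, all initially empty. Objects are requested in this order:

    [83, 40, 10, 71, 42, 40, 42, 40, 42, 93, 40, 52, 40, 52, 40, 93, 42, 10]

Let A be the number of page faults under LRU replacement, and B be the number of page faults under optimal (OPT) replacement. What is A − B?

2

Under LRU: F F F F F F . . . F F F . . . F F F → 12 faults.
Under OPT: F F F F F . . . . F . F . . . F F F → 10 faults.
A − B = 12 − 10 = 2.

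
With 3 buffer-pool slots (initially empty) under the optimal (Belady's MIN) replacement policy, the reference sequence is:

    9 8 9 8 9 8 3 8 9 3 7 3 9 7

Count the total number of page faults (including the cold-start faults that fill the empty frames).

9 → fault, frames (9)
8 → fault, frames (9 8)
9 → hit
8 → hit
9 → hit
8 → hit
3 → fault, frames (9 8 3)
8 → hit
9 → hit
3 → hit
7 → fault, evict 8, frames (9 3 7)
3 → hit
9 → hit
7 → hit
Page faults: 4.

4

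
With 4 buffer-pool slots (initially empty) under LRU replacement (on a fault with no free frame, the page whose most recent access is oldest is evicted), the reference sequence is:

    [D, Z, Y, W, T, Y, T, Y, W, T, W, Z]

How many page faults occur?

D → miss, frames [D]
Z → miss, frames [D, Z]
Y → miss, frames [D, Z, Y]
W → miss, frames [D, Z, Y, W]
T → miss, evict D, frames [Z, Y, W, T]
Y → hit
T → hit
Y → hit
W → hit
T → hit
W → hit
Z → hit
Page faults: 5.

5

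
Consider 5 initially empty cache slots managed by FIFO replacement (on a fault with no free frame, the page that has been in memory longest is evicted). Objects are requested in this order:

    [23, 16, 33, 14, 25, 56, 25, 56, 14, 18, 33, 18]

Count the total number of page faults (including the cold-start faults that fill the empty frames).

23 -> fault, frames (23)
16 -> fault, frames (23 16)
33 -> fault, frames (23 16 33)
14 -> fault, frames (23 16 33 14)
25 -> fault, frames (23 16 33 14 25)
56 -> fault, evict 23, frames (16 33 14 25 56)
25 -> hit
56 -> hit
14 -> hit
18 -> fault, evict 16, frames (33 14 25 56 18)
33 -> hit
18 -> hit
Page faults: 7.

7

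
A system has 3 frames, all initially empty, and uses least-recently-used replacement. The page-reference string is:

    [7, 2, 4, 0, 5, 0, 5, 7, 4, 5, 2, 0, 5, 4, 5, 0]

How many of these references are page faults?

7: miss, frames {7}
2: miss, frames {7,2}
4: miss, frames {7,2,4}
0: miss, evict 7, frames {2,4,0}
5: miss, evict 2, frames {4,0,5}
0: hit
5: hit
7: miss, evict 4, frames {0,5,7}
4: miss, evict 0, frames {5,7,4}
5: hit
2: miss, evict 7, frames {4,5,2}
0: miss, evict 4, frames {5,2,0}
5: hit
4: miss, evict 2, frames {0,5,4}
5: hit
0: hit
Page faults: 10.

10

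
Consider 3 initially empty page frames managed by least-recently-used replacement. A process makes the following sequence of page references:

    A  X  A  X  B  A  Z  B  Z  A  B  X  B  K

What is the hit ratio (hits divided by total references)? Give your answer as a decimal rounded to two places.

0.57

A: miss, frames {A}
X: miss, frames {A,X}
A: hit
X: hit
B: miss, frames {A,X,B}
A: hit
Z: miss, evict X, frames {B,A,Z}
B: hit
Z: hit
A: hit
B: hit
X: miss, evict Z, frames {A,B,X}
B: hit
K: miss, evict A, frames {X,B,K}
Hits: 8 of 14 references → 8/14 = 0.5714.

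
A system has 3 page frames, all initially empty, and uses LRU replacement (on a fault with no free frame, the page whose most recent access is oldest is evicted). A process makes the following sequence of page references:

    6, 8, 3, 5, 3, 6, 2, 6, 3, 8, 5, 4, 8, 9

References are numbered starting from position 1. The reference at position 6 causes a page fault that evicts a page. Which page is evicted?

pos 1: 6 → fault, frames [6]
pos 2: 8 → fault, frames [6, 8]
pos 3: 3 → fault, frames [6, 8, 3]
pos 4: 5 → fault, evict 6, frames [8, 3, 5]
pos 5: 3 → hit
pos 6: 6 → fault, evict 8, frames [5, 3, 6]
At position 6, page 8 is evicted.

8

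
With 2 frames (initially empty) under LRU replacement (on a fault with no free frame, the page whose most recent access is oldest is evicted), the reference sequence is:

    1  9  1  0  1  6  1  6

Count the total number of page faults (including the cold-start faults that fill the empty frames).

4

1 -> fault, frames {1}
9 -> fault, frames {1,9}
1 -> hit
0 -> fault, evict 9, frames {1,0}
1 -> hit
6 -> fault, evict 0, frames {1,6}
1 -> hit
6 -> hit
Page faults: 4.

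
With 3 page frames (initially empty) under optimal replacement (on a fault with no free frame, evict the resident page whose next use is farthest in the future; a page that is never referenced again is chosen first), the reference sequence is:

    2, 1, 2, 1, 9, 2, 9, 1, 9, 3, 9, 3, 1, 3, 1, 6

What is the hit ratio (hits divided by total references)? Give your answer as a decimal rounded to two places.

2 -> fault, frames [2]
1 -> fault, frames [2, 1]
2 -> hit
1 -> hit
9 -> fault, frames [2, 1, 9]
2 -> hit
9 -> hit
1 -> hit
9 -> hit
3 -> fault, evict 2, frames [1, 9, 3]
9 -> hit
3 -> hit
1 -> hit
3 -> hit
1 -> hit
6 -> fault, evict 3, frames [1, 9, 6]
Hits: 11 of 16 references → 11/16 = 0.6875.

0.69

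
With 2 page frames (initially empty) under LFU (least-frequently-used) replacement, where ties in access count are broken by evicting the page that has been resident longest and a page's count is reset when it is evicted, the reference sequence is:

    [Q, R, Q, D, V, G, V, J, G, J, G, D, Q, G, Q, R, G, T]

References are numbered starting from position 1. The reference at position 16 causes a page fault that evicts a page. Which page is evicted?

G

pos 1: Q → fault, frames [Q]
pos 2: R → fault, frames [Q, R]
pos 3: Q → hit
pos 4: D → fault, evict R, frames [Q, D]
pos 5: V → fault, evict D, frames [Q, V]
pos 6: G → fault, evict V, frames [Q, G]
pos 7: V → fault, evict G, frames [Q, V]
pos 8: J → fault, evict V, frames [Q, J]
pos 9: G → fault, evict J, frames [Q, G]
pos 10: J → fault, evict G, frames [Q, J]
pos 11: G → fault, evict J, frames [Q, G]
pos 12: D → fault, evict G, frames [Q, D]
pos 13: Q → hit
pos 14: G → fault, evict D, frames [Q, G]
pos 15: Q → hit
pos 16: R → fault, evict G, frames [Q, R]
At position 16, page G is evicted.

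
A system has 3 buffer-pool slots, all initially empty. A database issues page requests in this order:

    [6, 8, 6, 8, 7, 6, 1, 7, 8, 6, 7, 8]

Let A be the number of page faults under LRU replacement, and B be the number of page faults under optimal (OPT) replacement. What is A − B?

Under LRU: F F . . F . F . F F . . → 6 faults.
Under OPT: F F . . F . F . . F . . → 5 faults.
A − B = 6 − 5 = 1.

1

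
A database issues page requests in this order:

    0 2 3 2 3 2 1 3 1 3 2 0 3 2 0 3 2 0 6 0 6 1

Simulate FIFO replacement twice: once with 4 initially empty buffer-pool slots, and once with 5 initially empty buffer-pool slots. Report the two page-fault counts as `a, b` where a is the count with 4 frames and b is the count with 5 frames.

4 frames: F F F . . . F . . . . . . . . . . . F F . . → 6 faults.
5 frames: F F F . . . F . . . . . . . . . . . F . . . → 5 faults.
5 < 6: adding a frame reduced faults, as is typical.

6, 5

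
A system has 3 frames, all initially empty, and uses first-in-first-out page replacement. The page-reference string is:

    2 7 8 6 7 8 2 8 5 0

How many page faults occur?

2 → fault, frames [2]
7 → fault, frames [2, 7]
8 → fault, frames [2, 7, 8]
6 → fault, evict 2, frames [7, 8, 6]
7 → hit
8 → hit
2 → fault, evict 7, frames [8, 6, 2]
8 → hit
5 → fault, evict 8, frames [6, 2, 5]
0 → fault, evict 6, frames [2, 5, 0]
Page faults: 7.

7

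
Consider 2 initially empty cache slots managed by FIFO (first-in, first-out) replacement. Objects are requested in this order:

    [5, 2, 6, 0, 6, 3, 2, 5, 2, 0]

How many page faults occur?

8

5: miss, frames [5]
2: miss, frames [5, 2]
6: miss, evict 5, frames [2, 6]
0: miss, evict 2, frames [6, 0]
6: hit
3: miss, evict 6, frames [0, 3]
2: miss, evict 0, frames [3, 2]
5: miss, evict 3, frames [2, 5]
2: hit
0: miss, evict 2, frames [5, 0]
Page faults: 8.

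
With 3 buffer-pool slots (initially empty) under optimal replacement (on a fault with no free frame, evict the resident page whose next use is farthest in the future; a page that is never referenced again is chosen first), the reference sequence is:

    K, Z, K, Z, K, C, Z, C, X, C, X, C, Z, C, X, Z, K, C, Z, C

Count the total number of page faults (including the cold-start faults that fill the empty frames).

K: miss, frames (K)
Z: miss, frames (K Z)
K: hit
Z: hit
K: hit
C: miss, frames (K Z C)
Z: hit
C: hit
X: miss, evict K, frames (Z C X)
C: hit
X: hit
C: hit
Z: hit
C: hit
X: hit
Z: hit
K: miss, evict X, frames (Z C K)
C: hit
Z: hit
C: hit
Page faults: 5.

5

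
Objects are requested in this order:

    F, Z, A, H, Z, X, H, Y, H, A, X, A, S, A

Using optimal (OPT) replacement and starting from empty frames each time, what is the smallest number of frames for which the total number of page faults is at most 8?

3

f=1: 14 faults
f=2: 9 faults
f=3: 8 faults
f=4: 7 faults
f=5: 7 faults
f=6: 7 faults
f=7: 7 faults
Smallest f with faults ≤ 8 is 3.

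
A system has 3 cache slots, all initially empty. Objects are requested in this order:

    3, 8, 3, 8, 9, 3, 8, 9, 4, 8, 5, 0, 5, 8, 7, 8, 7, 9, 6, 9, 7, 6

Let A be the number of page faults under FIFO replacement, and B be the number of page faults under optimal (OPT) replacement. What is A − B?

Under FIFO: F F . . F . . . F . F F . F F . . F F . . . → 10 faults.
Under OPT: F F . . F . . . F . F F . . F . . F F . . . → 9 faults.
A − B = 10 − 9 = 1.

1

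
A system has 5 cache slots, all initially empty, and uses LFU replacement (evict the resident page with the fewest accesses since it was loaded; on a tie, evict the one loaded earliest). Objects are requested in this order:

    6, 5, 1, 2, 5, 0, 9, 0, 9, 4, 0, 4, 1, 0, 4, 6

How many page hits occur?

7

6: miss, frames {6}
5: miss, frames {6,5}
1: miss, frames {6,5,1}
2: miss, frames {6,5,1,2}
5: hit
0: miss, frames {6,5,1,2,0}
9: miss, evict 6, frames {5,1,2,0,9}
0: hit
9: hit
4: miss, evict 1, frames {5,2,0,9,4}
0: hit
4: hit
1: miss, evict 2, frames {5,0,9,4,1}
0: hit
4: hit
6: miss, evict 1, frames {5,0,9,4,6}
Hits: 7.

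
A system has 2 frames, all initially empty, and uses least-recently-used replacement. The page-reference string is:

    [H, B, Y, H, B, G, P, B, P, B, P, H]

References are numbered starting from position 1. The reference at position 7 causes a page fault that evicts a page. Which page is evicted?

B

pos 1: H -> miss, frames [H]
pos 2: B -> miss, frames [H, B]
pos 3: Y -> miss, evict H, frames [B, Y]
pos 4: H -> miss, evict B, frames [Y, H]
pos 5: B -> miss, evict Y, frames [H, B]
pos 6: G -> miss, evict H, frames [B, G]
pos 7: P -> miss, evict B, frames [G, P]
At position 7, page B is evicted.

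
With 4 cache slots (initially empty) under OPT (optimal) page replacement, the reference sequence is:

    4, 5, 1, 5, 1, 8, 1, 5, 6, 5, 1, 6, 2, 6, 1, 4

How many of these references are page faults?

4 → miss, frames [4]
5 → miss, frames [4, 5]
1 → miss, frames [4, 5, 1]
5 → hit
1 → hit
8 → miss, frames [4, 5, 1, 8]
1 → hit
5 → hit
6 → miss, evict 8, frames [4, 5, 1, 6]
5 → hit
1 → hit
6 → hit
2 → miss, evict 5, frames [4, 1, 6, 2]
6 → hit
1 → hit
4 → hit
Page faults: 6.

6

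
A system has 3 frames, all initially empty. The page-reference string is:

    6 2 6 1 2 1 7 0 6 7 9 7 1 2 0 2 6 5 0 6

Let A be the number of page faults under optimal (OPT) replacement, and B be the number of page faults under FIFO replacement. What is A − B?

-3

Under OPT: F F . F . . F F . . F . F F . . F F . . → 10 faults.
Under FIFO: F F . F . . F F F . F F F F F . F F . . → 13 faults.
A − B = 10 − 13 = -3.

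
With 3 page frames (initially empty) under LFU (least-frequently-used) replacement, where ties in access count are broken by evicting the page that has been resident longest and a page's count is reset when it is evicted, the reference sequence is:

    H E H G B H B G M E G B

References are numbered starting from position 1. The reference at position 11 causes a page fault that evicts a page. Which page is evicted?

pos 1: H → fault, frames (H)
pos 2: E → fault, frames (H E)
pos 3: H → hit
pos 4: G → fault, frames (H E G)
pos 5: B → fault, evict E, frames (H G B)
pos 6: H → hit
pos 7: B → hit
pos 8: G → hit
pos 9: M → fault, evict G, frames (H B M)
pos 10: E → fault, evict M, frames (H B E)
pos 11: G → fault, evict E, frames (H B G)
At position 11, page E is evicted.

E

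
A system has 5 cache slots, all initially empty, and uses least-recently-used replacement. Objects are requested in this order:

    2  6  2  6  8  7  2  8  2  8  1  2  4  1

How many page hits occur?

8

2: fault, frames (2)
6: fault, frames (2 6)
2: hit
6: hit
8: fault, frames (2 6 8)
7: fault, frames (2 6 8 7)
2: hit
8: hit
2: hit
8: hit
1: fault, frames (6 7 2 8 1)
2: hit
4: fault, evict 6, frames (7 8 1 2 4)
1: hit
Hits: 8.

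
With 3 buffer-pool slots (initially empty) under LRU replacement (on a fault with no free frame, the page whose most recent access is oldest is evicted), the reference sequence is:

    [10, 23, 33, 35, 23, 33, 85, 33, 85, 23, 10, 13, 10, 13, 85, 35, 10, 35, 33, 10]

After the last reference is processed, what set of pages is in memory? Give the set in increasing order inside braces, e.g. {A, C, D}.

10: miss, frames [10]
23: miss, frames [10, 23]
33: miss, frames [10, 23, 33]
35: miss, evict 10, frames [23, 33, 35]
23: hit
33: hit
85: miss, evict 35, frames [23, 33, 85]
33: hit
85: hit
23: hit
10: miss, evict 33, frames [85, 23, 10]
13: miss, evict 85, frames [23, 10, 13]
10: hit
13: hit
85: miss, evict 23, frames [10, 13, 85]
35: miss, evict 10, frames [13, 85, 35]
10: miss, evict 13, frames [85, 35, 10]
35: hit
33: miss, evict 85, frames [10, 35, 33]
10: hit

{10, 33, 35}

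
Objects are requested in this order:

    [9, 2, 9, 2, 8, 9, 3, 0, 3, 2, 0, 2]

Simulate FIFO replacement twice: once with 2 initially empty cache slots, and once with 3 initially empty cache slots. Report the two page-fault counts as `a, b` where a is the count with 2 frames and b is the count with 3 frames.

7, 6

2 frames: F F . . F F F F . F . . → 7 faults.
3 frames: F F . . F . F F . F . . → 6 faults.
6 < 7: adding a frame reduced faults, as is typical.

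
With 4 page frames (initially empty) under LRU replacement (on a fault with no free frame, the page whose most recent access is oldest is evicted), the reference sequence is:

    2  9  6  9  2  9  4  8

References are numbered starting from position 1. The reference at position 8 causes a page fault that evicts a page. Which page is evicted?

6

pos 1: 2 → miss, frames (2)
pos 2: 9 → miss, frames (2 9)
pos 3: 6 → miss, frames (2 9 6)
pos 4: 9 → hit
pos 5: 2 → hit
pos 6: 9 → hit
pos 7: 4 → miss, frames (6 2 9 4)
pos 8: 8 → miss, evict 6, frames (2 9 4 8)
At position 8, page 6 is evicted.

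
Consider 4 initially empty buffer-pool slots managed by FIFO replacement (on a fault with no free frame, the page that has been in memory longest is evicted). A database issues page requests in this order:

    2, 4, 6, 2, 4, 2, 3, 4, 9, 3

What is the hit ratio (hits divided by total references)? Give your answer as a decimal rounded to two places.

0.50

2: miss, frames {2}
4: miss, frames {2,4}
6: miss, frames {2,4,6}
2: hit
4: hit
2: hit
3: miss, frames {2,4,6,3}
4: hit
9: miss, evict 2, frames {4,6,3,9}
3: hit
Hits: 5 of 10 references → 5/10 = 0.5000.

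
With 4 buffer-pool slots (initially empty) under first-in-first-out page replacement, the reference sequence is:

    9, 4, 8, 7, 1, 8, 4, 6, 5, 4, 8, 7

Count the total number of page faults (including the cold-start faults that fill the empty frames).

9 -> fault, frames (9)
4 -> fault, frames (9 4)
8 -> fault, frames (9 4 8)
7 -> fault, frames (9 4 8 7)
1 -> fault, evict 9, frames (4 8 7 1)
8 -> hit
4 -> hit
6 -> fault, evict 4, frames (8 7 1 6)
5 -> fault, evict 8, frames (7 1 6 5)
4 -> fault, evict 7, frames (1 6 5 4)
8 -> fault, evict 1, frames (6 5 4 8)
7 -> fault, evict 6, frames (5 4 8 7)
Page faults: 10.

10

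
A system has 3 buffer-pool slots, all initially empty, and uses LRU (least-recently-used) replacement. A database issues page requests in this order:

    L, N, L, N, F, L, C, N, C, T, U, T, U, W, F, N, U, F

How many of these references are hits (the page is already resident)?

L: fault, frames [L]
N: fault, frames [L, N]
L: hit
N: hit
F: fault, frames [L, N, F]
L: hit
C: fault, evict N, frames [F, L, C]
N: fault, evict F, frames [L, C, N]
C: hit
T: fault, evict L, frames [N, C, T]
U: fault, evict N, frames [C, T, U]
T: hit
U: hit
W: fault, evict C, frames [T, U, W]
F: fault, evict T, frames [U, W, F]
N: fault, evict U, frames [W, F, N]
U: fault, evict W, frames [F, N, U]
F: hit
Hits: 7.

7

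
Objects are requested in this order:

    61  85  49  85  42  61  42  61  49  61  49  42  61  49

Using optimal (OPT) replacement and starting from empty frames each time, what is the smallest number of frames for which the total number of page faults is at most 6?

3

f=1: 14 faults
f=2: 8 faults
f=3: 4 faults
f=4: 4 faults
Smallest f with faults ≤ 6 is 3.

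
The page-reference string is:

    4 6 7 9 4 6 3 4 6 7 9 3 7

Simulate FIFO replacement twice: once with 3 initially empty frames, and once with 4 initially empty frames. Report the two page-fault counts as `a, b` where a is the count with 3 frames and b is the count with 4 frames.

9, 10

3 frames: F F F F F F F . . F F . . → 9 faults.
4 frames: F F F F . . F F F F F F . → 10 faults.
10 > 9: adding a frame increased faults — Belady's anomaly.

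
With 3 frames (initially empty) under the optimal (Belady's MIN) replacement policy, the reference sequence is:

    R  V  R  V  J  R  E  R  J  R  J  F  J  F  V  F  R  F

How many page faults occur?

R → fault, frames {R}
V → fault, frames {R,V}
R → hit
V → hit
J → fault, frames {R,V,J}
R → hit
E → fault, evict V, frames {R,J,E}
R → hit
J → hit
R → hit
J → hit
F → fault, evict E, frames {R,J,F}
J → hit
F → hit
V → fault, evict J, frames {R,F,V}
F → hit
R → hit
F → hit
Page faults: 6.

6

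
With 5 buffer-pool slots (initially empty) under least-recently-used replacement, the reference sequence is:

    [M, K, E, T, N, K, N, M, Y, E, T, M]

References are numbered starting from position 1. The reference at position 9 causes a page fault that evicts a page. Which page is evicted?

E

pos 1: M → miss, frames (M)
pos 2: K → miss, frames (M K)
pos 3: E → miss, frames (M K E)
pos 4: T → miss, frames (M K E T)
pos 5: N → miss, frames (M K E T N)
pos 6: K → hit
pos 7: N → hit
pos 8: M → hit
pos 9: Y → miss, evict E, frames (T K N M Y)
At position 9, page E is evicted.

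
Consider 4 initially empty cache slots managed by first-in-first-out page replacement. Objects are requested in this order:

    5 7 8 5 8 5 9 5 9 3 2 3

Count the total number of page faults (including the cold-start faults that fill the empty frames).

6

5 -> fault, frames {5}
7 -> fault, frames {5,7}
8 -> fault, frames {5,7,8}
5 -> hit
8 -> hit
5 -> hit
9 -> fault, frames {5,7,8,9}
5 -> hit
9 -> hit
3 -> fault, evict 5, frames {7,8,9,3}
2 -> fault, evict 7, frames {8,9,3,2}
3 -> hit
Page faults: 6.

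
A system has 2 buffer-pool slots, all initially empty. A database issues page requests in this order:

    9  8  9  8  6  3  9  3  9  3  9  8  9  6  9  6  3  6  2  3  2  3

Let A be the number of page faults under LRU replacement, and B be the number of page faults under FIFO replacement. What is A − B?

-2

Under LRU: F F . . F F F . . . . F . F . . F . F F . . → 10 faults.
Under FIFO: F F . . F F F . . . . F . F F . F F F F . . → 12 faults.
A − B = 10 − 12 = -2.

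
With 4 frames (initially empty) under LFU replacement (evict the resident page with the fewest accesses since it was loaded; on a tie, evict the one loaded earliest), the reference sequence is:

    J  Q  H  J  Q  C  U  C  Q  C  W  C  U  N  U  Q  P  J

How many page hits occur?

J -> miss, frames (J)
Q -> miss, frames (J Q)
H -> miss, frames (J Q H)
J -> hit
Q -> hit
C -> miss, frames (J Q H C)
U -> miss, evict H, frames (J Q C U)
C -> hit
Q -> hit
C -> hit
W -> miss, evict U, frames (J Q C W)
C -> hit
U -> miss, evict W, frames (J Q C U)
N -> miss, evict U, frames (J Q C N)
U -> miss, evict N, frames (J Q C U)
Q -> hit
P -> miss, evict U, frames (J Q C P)
J -> hit
Hits: 8.

8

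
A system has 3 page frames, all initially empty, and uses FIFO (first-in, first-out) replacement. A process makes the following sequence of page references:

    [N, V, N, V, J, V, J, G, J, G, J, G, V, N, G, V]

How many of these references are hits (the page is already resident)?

10

N → miss, frames (N)
V → miss, frames (N V)
N → hit
V → hit
J → miss, frames (N V J)
V → hit
J → hit
G → miss, evict N, frames (V J G)
J → hit
G → hit
J → hit
G → hit
V → hit
N → miss, evict V, frames (J G N)
G → hit
V → miss, evict J, frames (G N V)
Hits: 10.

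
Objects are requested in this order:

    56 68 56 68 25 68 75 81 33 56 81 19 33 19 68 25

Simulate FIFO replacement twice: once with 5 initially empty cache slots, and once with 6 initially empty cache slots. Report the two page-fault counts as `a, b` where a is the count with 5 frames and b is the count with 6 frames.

10, 7

5 frames: F F . . F . F F F F . F . . F F → 10 faults.
6 frames: F F . . F . F F F . . F . . . . → 7 faults.
7 < 10: adding a frame reduced faults, as is typical.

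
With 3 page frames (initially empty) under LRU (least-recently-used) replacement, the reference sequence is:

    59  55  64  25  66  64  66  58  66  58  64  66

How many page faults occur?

6

59 → fault, frames {59}
55 → fault, frames {59,55}
64 → fault, frames {59,55,64}
25 → fault, evict 59, frames {55,64,25}
66 → fault, evict 55, frames {64,25,66}
64 → hit
66 → hit
58 → fault, evict 25, frames {64,66,58}
66 → hit
58 → hit
64 → hit
66 → hit
Page faults: 6.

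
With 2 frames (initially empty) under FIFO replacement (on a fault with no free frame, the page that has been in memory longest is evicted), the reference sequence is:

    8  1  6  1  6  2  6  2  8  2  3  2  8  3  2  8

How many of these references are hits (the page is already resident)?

8: fault, frames (8)
1: fault, frames (8 1)
6: fault, evict 8, frames (1 6)
1: hit
6: hit
2: fault, evict 1, frames (6 2)
6: hit
2: hit
8: fault, evict 6, frames (2 8)
2: hit
3: fault, evict 2, frames (8 3)
2: fault, evict 8, frames (3 2)
8: fault, evict 3, frames (2 8)
3: fault, evict 2, frames (8 3)
2: fault, evict 8, frames (3 2)
8: fault, evict 3, frames (2 8)
Hits: 5.

5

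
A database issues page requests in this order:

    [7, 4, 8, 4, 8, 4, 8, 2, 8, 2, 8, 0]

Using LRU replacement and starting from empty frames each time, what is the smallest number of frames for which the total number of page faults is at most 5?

f=1: 12 faults
f=2: 5 faults
f=3: 5 faults
f=4: 5 faults
f=5: 5 faults
Smallest f with faults ≤ 5 is 2.

2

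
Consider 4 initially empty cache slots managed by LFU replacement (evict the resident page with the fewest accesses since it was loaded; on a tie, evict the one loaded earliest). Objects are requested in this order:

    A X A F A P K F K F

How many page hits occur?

5

A: miss, frames [A]
X: miss, frames [A, X]
A: hit
F: miss, frames [A, X, F]
A: hit
P: miss, frames [A, X, F, P]
K: miss, evict X, frames [A, F, P, K]
F: hit
K: hit
F: hit
Hits: 5.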